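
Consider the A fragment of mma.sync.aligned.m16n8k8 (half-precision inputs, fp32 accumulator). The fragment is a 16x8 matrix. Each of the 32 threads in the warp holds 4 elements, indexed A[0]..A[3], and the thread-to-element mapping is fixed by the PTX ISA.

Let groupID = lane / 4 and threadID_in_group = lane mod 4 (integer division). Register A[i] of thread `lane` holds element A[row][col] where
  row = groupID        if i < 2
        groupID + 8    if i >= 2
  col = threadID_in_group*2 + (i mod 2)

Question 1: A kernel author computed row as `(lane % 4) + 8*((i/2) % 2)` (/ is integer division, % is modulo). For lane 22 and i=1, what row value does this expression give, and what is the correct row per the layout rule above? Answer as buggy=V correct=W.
`(lane % 4) + 8*((i/2) % 2)`[22,1]→2
lane 22→22/4=5, 22 mod 4=2
i=1  r:5+0→5  c:2·2+1→5
row: 2 vs 5

buggy=2 correct=5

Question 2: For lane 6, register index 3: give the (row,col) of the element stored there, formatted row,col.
9,5

lane 6⇒6/4=1, 6 mod 4=2
i=3  r:1+8⇒9  c:2·2+1⇒5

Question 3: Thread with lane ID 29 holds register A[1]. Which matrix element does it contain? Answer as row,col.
7,3

lane 29: grp=7 (29/4), tig=1 (29%4)
i=1: r=7+0=7, c=1*2+1=3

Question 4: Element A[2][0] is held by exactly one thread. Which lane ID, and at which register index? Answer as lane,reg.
8,0

r=2->g=2,rb=0  c=0->t=0,b0=0
L=2*4+0=8  i=0*2+0=0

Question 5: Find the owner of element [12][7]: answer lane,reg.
19,3

r=12->g=4,rb=1  c=7->t=3,b0=1
L=4*4+3=19  i=1*2+1=3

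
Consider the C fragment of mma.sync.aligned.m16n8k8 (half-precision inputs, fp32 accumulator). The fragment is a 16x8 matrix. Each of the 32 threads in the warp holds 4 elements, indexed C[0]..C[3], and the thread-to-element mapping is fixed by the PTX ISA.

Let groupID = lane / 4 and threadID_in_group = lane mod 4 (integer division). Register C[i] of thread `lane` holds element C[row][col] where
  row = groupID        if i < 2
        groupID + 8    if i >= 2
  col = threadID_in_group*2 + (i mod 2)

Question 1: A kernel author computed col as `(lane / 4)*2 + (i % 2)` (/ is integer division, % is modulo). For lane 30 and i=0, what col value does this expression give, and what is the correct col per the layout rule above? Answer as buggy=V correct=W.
`(lane / 4)*2 + (i % 2)`[30,0]→14
L=30→G=30>>2=7, T=30&3=2
[0]→row 7+0=7  col 2·2+0=4
col: 14 vs 4

buggy=14 correct=4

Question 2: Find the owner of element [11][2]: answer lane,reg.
r=11→G=3,rhi=1  c=2→T=1,p=0
L=3*4+1=13  i=1*2+0=2

13,2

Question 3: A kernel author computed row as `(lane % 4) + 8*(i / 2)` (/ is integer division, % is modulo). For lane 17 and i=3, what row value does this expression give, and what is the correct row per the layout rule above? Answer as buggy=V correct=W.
`(lane % 4) + 8*(i / 2)`[17,3]=>9
17: grp=4,tig=1
[3] (4+8,1*2+1) = (12,3)
row: 9 vs 12

buggy=9 correct=12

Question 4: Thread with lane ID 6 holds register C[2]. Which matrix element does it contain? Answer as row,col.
9,4

6: g=1,t=2
[2] (1+8,2*2+0) = (9,4)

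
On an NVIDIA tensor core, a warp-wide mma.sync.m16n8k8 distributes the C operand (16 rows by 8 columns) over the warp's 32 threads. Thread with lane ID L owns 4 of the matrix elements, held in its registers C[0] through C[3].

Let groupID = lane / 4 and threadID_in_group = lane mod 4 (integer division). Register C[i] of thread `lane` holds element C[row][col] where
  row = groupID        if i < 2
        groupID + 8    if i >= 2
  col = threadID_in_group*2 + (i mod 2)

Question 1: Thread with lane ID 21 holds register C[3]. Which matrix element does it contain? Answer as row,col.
13,3

lane 21→21/4=5, 21 mod 4=1
i=3  r:5+8→13  c:2·1+1→3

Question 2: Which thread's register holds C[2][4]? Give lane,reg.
10,0

r=2→G=2,rhi=0  c=4→T=2,p=0
L=2*4+2=10  i=0*2+0=0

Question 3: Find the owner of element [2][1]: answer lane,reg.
8,1

r=2→G=2,rhi=0  c=1→T=0,p=1
L=2*4+0=8  i=0*2+1=1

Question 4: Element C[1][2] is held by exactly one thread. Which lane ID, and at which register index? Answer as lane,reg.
r: 1->gid=1,r8=0  c: 2->tid=1,i&1=0
L=1*4+1=5  i=0*2+0=0

5,0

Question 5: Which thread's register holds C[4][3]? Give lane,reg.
17,1

r=4⇒gr=4,Rb=0  c=3⇒th=1,odd=1
L=4*4+1=17  i=0*2+1=1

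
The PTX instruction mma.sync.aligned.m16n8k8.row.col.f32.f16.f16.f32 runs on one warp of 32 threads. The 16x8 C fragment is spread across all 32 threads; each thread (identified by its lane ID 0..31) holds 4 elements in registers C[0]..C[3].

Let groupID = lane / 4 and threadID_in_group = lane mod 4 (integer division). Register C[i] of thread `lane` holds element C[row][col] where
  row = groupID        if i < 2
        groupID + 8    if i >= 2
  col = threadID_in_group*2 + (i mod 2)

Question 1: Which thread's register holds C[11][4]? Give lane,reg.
14,2

r=11→G=3,rhi=1  c=4→T=2,p=0
L=3*4+2=14  i=1*2+0=2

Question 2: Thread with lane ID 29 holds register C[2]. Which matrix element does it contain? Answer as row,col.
29: g=7,t=1
[2] (7+8,1*2+0) = (15,2)

15,2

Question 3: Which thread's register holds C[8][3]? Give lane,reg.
1,3

r=8⇒gr=0,Rb=1  c=3⇒th=1,odd=1
L=0*4+1=1  i=1*2+1=3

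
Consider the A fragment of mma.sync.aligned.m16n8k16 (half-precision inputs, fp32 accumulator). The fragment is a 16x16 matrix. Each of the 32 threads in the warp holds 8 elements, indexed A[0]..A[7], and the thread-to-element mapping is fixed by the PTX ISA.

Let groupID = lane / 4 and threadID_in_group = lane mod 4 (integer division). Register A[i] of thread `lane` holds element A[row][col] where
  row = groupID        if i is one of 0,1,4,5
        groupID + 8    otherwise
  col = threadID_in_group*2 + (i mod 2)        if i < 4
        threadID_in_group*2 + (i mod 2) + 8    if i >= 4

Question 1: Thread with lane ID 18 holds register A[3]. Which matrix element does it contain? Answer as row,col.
12,5

L=18→G=18>>2=4, T=18&3=2
[3]→row 4+8=12  col 2·2+1+0=5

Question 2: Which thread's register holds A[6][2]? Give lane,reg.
r=6⇒gr=6,Rb=0  c=2⇒Cb=0,th=1,odd=0
L=6*4+1=25  i=0*4+0*2+0=0

25,0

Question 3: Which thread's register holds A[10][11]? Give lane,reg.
r: 10->gid=2,r8=1  c: 11->c8=1,tid=1,i&1=1
L=2*4+1=9  i=1*4+1*2+1=7

9,7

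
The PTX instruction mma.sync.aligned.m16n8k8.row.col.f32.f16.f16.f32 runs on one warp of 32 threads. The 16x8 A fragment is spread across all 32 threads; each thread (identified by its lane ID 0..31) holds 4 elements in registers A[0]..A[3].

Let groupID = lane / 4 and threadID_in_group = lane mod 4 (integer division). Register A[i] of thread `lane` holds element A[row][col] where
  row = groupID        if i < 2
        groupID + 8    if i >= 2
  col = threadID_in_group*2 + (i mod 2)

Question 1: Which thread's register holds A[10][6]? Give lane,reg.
r=10->g=2,rb=1  c=6->t=3,b0=0
L=2*4+3=11  i=1*2+0=2

11,2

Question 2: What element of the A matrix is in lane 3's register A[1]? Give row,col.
0,7

L=3=>grp=3>>2=0, tig=3&3=3
[1]=>row 0+0=0  col 3·2+1=7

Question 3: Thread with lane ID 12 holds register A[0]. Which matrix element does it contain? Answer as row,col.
12: g=3,t=0
[0] (3+0,0*2+0) = (3,0)

3,0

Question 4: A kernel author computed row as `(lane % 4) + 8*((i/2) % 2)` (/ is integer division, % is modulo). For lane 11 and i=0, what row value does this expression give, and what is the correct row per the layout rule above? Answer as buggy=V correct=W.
`(lane % 4) + 8*((i/2) % 2)`[11,0]⇒3
lane 11⇒11/4=2, 11 mod 4=3
i=0  r:2+0⇒2  c:2·3+0⇒6
row: 3 vs 2

buggy=3 correct=2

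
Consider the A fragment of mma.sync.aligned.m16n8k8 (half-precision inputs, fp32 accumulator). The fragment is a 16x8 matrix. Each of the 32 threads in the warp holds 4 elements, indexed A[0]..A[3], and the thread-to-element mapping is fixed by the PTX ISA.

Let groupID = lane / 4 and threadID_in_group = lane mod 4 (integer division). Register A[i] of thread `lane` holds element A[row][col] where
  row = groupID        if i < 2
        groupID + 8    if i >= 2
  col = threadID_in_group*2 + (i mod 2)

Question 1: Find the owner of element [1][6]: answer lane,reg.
r:1=>grp=1,rB=0  c:6=>tig=3,lo=0
L=1*4+3=7  i=0*2+0=0

7,0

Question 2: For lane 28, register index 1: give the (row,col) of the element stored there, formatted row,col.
7,1

28: grp=7,tig=0
[1] (7+0,0*2+1) = (7,1)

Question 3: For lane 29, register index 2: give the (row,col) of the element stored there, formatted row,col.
15,2

29: gid=7,tid=1
[2] (7+8,1*2+0) = (15,2)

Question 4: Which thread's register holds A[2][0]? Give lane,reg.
r=2⇒gr=2,Rb=0  c=0⇒th=0,odd=0
L=2*4+0=8  i=0*2+0=0

8,0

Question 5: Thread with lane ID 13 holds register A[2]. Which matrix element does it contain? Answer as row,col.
11,2

lane 13: grp=3 (13/4), tig=1 (13%4)
i=2: r=3+8=11, c=1*2+0=2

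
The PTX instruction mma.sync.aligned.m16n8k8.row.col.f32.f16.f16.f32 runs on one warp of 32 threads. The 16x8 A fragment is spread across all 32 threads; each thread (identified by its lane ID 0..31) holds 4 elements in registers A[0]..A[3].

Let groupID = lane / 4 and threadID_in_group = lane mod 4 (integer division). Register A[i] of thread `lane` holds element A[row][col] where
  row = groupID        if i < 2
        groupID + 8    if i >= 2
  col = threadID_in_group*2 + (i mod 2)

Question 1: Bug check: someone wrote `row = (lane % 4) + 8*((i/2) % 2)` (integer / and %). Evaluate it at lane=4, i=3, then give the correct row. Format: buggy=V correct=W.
buggy=8 correct=9

`(lane % 4) + 8*((i/2) % 2)`[4,3]⇒8
lane 4⇒4/4=1, 4 mod 4=0
i=3  r:1+8⇒9  c:2·0+1⇒1
row: 8 vs 9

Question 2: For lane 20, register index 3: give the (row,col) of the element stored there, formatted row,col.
lane 20: grp=5 (20/4), tig=0 (20%4)
i=3: r=5+8=13, c=0*2+1=1

13,1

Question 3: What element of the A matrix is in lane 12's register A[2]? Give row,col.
11,0

lane 12->12/4=3, 12 mod 4=0
i=2  r:3+8->11  c:2·0+0->0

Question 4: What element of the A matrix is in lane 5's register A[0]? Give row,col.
L=5→G=5>>2=1, T=5&3=1
[0]→row 1+0=1  col 1·2+0=2

1,2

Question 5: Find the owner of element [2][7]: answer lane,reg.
11,1

r:2=>grp=2,rB=0  c:7=>tig=3,lo=1
L=2*4+3=11  i=0*2+1=1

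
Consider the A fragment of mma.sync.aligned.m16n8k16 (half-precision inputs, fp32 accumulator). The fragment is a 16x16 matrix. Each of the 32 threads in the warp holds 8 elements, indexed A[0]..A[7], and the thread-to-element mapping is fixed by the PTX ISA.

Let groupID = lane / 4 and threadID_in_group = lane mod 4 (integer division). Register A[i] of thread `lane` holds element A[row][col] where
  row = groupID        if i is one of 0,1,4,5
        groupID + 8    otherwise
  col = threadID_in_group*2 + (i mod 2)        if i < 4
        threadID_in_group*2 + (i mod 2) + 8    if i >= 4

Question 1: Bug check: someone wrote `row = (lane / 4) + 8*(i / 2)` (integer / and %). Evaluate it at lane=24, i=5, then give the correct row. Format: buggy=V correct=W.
`(lane / 4) + 8*(i / 2)`[24,5]->22
L=24->gid=24>>2=6, tid=24&3=0
[5]->row 6+0=6  col 0·2+1+8=9
row: 22 vs 6

buggy=22 correct=6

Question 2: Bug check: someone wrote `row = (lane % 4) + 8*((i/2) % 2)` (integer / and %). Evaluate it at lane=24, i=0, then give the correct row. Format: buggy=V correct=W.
buggy=0 correct=6

`(lane % 4) + 8*((i/2) % 2)`[24,0]=>0
lane 24: grp=6 (24/4), tig=0 (24%4)
i=0: r=6+0=6, c=0*2+0+0=0
row: 0 vs 6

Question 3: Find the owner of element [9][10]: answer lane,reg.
r=9⇒gr=1,Rb=1  c=10⇒Cb=1,th=1,odd=0
L=1*4+1=5  i=1*4+1*2+0=6

5,6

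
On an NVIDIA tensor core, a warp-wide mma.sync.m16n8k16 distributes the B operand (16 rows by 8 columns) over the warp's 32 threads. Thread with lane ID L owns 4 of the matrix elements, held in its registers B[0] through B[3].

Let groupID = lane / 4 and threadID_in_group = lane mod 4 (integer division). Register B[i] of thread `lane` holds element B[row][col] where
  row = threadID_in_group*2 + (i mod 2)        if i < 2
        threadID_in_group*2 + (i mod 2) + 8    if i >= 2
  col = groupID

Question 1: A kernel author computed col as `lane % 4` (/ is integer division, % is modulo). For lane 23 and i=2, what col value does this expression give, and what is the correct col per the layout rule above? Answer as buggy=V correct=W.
`lane % 4`[23,2]=>3
lane 23=>23/4=5, 23 mod 4=3
i=2  r:2·3+0+8=>14  c:5
col: 3 vs 5

buggy=3 correct=5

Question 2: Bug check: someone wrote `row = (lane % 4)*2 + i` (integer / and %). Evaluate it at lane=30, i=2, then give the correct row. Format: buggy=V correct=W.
`(lane % 4)*2 + i`[30,2]⇒6
L=30⇒gr=30>>2=7, th=30&3=2
[2]⇒row 2·2+0+8=12  col gr=7
row: 6 vs 12

buggy=6 correct=12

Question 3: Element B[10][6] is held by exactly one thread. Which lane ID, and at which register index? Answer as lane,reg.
c: 6->gid=6  r: 10->r8=1,tid=1,i&1=0
L=6*4+1=25  i=1*2+0=2

25,2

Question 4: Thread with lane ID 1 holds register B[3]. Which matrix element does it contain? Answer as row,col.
L=1→G=1>>2=0, T=1&3=1
[3]→row 1·2+1+8=11  col G=0

11,0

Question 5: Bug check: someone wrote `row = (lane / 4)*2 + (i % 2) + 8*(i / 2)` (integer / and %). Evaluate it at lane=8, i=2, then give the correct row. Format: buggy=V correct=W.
buggy=12 correct=8

`(lane / 4)*2 + (i % 2) + 8*(i / 2)`[8,2]=>12
lane 8: grp=2 (8/4), tig=0 (8%4)
i=2: r=0*2+0+8=8, c=grp=2
row: 12 vs 8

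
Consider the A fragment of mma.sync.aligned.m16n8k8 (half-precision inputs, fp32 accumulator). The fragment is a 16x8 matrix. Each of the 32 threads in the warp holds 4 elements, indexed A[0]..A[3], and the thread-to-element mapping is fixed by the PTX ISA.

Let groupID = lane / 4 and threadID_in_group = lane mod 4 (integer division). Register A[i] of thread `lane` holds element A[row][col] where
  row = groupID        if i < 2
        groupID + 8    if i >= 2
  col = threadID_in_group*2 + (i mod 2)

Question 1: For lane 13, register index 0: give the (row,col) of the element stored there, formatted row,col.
3,2

lane 13: grp=3 (13/4), tig=1 (13%4)
i=0: r=3+0=3, c=1*2+0=2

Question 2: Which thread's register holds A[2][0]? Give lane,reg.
r:2=>grp=2,rB=0  c:0=>tig=0,lo=0
L=2*4+0=8  i=0*2+0=0

8,0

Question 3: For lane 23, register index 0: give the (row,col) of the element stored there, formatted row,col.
5,6

lane 23: grp=5 (23/4), tig=3 (23%4)
i=0: r=5+0=5, c=3*2+0=6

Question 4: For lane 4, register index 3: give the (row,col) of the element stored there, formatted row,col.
lane 4: G=1 (4/4), T=0 (4%4)
i=3: r=1+8=9, c=0*2+1=1

9,1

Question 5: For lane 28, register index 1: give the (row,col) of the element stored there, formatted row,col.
28: G=7,T=0
[1] (7+0,0*2+1) = (7,1)

7,1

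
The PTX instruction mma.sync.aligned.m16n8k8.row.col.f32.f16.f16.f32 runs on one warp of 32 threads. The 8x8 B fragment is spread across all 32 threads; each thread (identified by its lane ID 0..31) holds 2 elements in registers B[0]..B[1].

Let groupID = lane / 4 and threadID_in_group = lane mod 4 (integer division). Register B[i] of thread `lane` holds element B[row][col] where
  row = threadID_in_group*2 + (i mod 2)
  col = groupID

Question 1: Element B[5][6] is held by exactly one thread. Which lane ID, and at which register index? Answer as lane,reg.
26,1

c: 6->gid=6  r: 5->tid=2,i&1=1
L=6*4+2=26  i=1=1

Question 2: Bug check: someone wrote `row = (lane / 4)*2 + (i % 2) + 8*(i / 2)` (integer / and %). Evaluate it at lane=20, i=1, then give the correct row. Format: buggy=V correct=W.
`(lane / 4)*2 + (i % 2) + 8*(i / 2)`[20,1]->11
L=20->gid=20>>2=5, tid=20&3=0
[1]->row 0·2+1=1  col gid=5
row: 11 vs 1

buggy=11 correct=1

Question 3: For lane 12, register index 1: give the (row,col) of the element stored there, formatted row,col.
1,3

L=12→G=12>>2=3, T=12&3=0
[1]→row 0·2+1=1  col G=3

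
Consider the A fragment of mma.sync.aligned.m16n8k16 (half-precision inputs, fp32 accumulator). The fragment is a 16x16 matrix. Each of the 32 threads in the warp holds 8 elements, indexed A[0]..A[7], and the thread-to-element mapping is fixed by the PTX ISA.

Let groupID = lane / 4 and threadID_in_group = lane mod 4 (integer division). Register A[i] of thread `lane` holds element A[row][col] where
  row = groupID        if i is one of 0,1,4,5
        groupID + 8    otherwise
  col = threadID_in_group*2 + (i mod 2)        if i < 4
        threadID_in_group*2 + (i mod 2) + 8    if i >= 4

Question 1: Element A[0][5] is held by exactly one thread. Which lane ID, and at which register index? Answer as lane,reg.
2,1

r=0->g=0,rb=0  c=5->cb=0,t=2,b0=1
L=0*4+2=2  i=0*4+0*2+1=1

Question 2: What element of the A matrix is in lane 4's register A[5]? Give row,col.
lane 4->4/4=1, 4 mod 4=0
i=5  r:1+0->1  c:2·0+1+8->9

1,9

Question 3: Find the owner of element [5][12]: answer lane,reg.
r: 5->gid=5,r8=0  c: 12->c8=1,tid=2,i&1=0
L=5*4+2=22  i=1*4+0*2+0=4

22,4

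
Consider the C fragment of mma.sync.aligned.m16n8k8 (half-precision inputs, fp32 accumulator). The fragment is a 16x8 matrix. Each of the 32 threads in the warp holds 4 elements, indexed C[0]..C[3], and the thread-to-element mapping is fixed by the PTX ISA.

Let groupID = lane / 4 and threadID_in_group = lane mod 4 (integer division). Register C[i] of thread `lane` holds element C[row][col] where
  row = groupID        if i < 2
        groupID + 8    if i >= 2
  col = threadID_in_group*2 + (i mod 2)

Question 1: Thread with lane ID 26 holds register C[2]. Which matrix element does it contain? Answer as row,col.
14,4

26: gid=6,tid=2
[2] (6+8,2*2+0) = (14,4)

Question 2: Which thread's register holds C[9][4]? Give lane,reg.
r=9->g=1,rb=1  c=4->t=2,b0=0
L=1*4+2=6  i=1*2+0=2

6,2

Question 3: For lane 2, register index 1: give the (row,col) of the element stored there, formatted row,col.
0,5

L=2=>grp=2>>2=0, tig=2&3=2
[1]=>row 0+0=0  col 2·2+1=5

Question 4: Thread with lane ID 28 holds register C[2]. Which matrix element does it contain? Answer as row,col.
15,0

lane 28: G=7 (28/4), T=0 (28%4)
i=2: r=7+8=15, c=0*2+0=0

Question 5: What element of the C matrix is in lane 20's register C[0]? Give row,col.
L=20->gid=20>>2=5, tid=20&3=0
[0]->row 5+0=5  col 0·2+0=0

5,0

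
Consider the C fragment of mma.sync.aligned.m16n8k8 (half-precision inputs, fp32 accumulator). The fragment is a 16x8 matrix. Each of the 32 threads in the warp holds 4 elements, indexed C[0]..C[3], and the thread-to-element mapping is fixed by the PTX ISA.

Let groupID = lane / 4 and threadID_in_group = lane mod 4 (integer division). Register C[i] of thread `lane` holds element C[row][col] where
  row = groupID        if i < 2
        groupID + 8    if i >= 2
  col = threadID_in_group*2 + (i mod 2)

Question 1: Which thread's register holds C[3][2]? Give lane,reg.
13,0

r=3->g=3,rb=0  c=2->t=1,b0=0
L=3*4+1=13  i=0*2+0=0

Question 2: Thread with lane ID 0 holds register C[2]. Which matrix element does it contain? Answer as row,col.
8,0

lane 0=>0/4=0, 0 mod 4=0
i=2  r:0+8=>8  c:2·0+0=>0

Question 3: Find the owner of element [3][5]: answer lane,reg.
14,1

r:3=>grp=3,rB=0  c:5=>tig=2,lo=1
L=3*4+2=14  i=0*2+1=1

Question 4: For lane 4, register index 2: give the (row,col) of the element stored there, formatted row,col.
9,0

lane 4->4/4=1, 4 mod 4=0
i=2  r:1+8->9  c:2·0+0->0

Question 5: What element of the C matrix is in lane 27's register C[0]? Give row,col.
lane 27->27/4=6, 27 mod 4=3
i=0  r:6+0->6  c:2·3+0->6

6,6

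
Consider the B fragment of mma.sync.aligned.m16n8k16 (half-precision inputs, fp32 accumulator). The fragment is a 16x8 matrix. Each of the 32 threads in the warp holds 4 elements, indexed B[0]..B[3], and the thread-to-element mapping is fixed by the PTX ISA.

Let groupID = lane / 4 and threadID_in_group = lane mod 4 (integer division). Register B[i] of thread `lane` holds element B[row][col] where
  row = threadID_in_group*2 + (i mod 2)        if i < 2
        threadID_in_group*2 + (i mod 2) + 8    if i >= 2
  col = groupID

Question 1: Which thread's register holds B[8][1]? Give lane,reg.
4,2

c:1=>grp=1  r:8=>rB=1,tig=0,lo=0
L=1*4+0=4  i=1*2+0=2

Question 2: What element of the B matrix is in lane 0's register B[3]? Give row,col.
0: grp=0,tig=0
[3] (0*2+1+8,0) = (9,0)

9,0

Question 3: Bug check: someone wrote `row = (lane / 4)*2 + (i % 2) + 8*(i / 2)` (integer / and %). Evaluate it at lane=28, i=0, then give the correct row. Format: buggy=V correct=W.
buggy=14 correct=0

`(lane / 4)*2 + (i % 2) + 8*(i / 2)`[28,0]→14
lane 28→28/4=7, 28 mod 4=0
i=0  r:2·0+0+0→0  c:7
row: 14 vs 0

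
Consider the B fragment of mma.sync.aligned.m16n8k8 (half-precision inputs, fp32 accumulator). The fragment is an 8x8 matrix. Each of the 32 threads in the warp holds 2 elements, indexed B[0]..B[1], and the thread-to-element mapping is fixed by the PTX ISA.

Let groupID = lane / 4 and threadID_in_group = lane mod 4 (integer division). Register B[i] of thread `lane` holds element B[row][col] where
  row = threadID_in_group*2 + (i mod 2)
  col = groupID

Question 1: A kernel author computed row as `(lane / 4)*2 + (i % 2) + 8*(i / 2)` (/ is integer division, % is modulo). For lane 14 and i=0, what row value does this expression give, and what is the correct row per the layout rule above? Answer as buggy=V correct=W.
buggy=6 correct=4

`(lane / 4)*2 + (i % 2) + 8*(i / 2)`[14,0]=>6
lane 14: grp=3 (14/4), tig=2 (14%4)
i=0: r=2*2+0=4, c=grp=3
row: 6 vs 4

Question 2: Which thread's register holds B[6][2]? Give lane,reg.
11,0

c=2→G=2  r=6→T=3,p=0
L=2*4+3=11  i=0=0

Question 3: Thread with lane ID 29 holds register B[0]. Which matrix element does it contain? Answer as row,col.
L=29->g=29>>2=7, t=29&3=1
[0]->row 1·2+0=2  col g=7

2,7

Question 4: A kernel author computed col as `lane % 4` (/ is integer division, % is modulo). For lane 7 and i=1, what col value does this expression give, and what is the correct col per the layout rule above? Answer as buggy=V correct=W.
buggy=3 correct=1

`lane % 4`[7,1]->3
7: gid=1,tid=3
[1] (3*2+1,1) = (7,1)
col: 3 vs 1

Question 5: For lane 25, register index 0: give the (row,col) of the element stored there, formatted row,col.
25: g=6,t=1
[0] (1*2+0,6) = (2,6)

2,6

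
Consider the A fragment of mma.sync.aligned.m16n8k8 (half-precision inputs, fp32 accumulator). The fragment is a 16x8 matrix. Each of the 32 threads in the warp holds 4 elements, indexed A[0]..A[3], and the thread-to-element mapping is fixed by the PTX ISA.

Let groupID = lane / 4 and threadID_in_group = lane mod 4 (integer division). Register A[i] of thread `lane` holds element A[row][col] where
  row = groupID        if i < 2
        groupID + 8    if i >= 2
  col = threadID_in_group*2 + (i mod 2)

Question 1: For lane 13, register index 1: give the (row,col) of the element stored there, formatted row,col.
3,3

L=13=>grp=13>>2=3, tig=13&3=1
[1]=>row 3+0=3  col 1·2+1=3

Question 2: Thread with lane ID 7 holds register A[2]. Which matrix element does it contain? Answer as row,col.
lane 7->7/4=1, 7 mod 4=3
i=2  r:1+8->9  c:2·3+0->6

9,6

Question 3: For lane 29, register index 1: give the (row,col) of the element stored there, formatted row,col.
L=29⇒gr=29>>2=7, th=29&3=1
[1]⇒row 7+0=7  col 1·2+1=3

7,3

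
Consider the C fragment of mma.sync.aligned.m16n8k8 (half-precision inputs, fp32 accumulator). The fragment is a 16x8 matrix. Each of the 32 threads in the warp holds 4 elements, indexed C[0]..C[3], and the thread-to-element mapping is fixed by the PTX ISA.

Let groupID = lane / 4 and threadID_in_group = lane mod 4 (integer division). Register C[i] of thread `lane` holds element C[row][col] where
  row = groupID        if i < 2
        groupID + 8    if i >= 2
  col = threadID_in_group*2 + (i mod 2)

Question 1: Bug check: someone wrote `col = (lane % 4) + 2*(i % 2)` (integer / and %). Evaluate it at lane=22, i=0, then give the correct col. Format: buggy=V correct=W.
buggy=2 correct=4

`(lane % 4) + 2*(i % 2)`[22,0]→2
L=22→G=22>>2=5, T=22&3=2
[0]→row 5+0=5  col 2·2+0=4
col: 2 vs 4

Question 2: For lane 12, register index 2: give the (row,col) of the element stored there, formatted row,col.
11,0

lane 12->12/4=3, 12 mod 4=0
i=2  r:3+8->11  c:2·0+0->0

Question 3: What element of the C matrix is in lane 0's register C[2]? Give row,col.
lane 0=>0/4=0, 0 mod 4=0
i=2  r:0+8=>8  c:2·0+0=>0

8,0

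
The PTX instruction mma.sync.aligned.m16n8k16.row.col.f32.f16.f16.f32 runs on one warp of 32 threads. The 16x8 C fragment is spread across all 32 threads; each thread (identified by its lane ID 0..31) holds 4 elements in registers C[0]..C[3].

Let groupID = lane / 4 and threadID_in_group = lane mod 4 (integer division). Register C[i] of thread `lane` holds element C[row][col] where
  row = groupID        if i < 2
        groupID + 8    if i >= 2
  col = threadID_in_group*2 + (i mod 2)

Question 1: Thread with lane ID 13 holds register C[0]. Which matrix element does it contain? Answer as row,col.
13: gr=3,th=1
[0] (3+0,1*2+0) = (3,2)

3,2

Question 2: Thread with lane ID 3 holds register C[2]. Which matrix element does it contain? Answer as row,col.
3: G=0,T=3
[2] (0+8,3*2+0) = (8,6)

8,6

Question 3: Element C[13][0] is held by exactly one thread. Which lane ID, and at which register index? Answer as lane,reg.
r=13⇒gr=5,Rb=1  c=0⇒th=0,odd=0
L=5*4+0=20  i=1*2+0=2

20,2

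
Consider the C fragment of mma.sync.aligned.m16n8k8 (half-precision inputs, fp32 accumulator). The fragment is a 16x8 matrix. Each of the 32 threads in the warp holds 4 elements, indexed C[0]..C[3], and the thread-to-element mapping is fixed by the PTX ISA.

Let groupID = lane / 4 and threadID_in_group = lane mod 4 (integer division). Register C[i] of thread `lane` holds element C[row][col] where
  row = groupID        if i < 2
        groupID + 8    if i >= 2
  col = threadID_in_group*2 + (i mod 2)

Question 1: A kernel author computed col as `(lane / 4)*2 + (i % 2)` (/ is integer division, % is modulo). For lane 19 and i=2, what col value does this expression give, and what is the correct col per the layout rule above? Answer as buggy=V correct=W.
`(lane / 4)*2 + (i % 2)`[19,2]->8
lane 19->19/4=4, 19 mod 4=3
i=2  r:4+8->12  c:2·3+0->6
col: 8 vs 6

buggy=8 correct=6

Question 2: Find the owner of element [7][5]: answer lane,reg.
r=7->g=7,rb=0  c=5->t=2,b0=1
L=7*4+2=30  i=0*2+1=1

30,1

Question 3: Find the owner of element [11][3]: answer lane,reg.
r=11⇒gr=3,Rb=1  c=3⇒th=1,odd=1
L=3*4+1=13  i=1*2+1=3

13,3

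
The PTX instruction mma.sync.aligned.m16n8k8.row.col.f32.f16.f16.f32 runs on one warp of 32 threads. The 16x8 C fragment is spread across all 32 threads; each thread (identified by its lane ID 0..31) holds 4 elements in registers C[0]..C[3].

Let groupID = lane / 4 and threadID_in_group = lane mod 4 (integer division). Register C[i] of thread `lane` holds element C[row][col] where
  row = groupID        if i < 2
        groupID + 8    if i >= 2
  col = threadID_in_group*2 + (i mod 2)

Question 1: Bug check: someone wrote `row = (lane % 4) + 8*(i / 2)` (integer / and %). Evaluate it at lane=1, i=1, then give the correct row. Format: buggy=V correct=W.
`(lane % 4) + 8*(i / 2)`[1,1]⇒1
lane 1: gr=0 (1/4), th=1 (1%4)
i=1: r=0+0=0, c=1*2+1=3
row: 1 vs 0

buggy=1 correct=0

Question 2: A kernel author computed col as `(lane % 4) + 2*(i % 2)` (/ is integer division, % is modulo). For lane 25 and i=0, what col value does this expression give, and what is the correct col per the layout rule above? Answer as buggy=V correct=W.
`(lane % 4) + 2*(i % 2)`[25,0]→1
25: G=6,T=1
[0] (6+0,1*2+0) = (6,2)
col: 1 vs 2

buggy=1 correct=2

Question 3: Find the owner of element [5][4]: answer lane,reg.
22,0

r: 5->gid=5,r8=0  c: 4->tid=2,i&1=0
L=5*4+2=22  i=0*2+0=0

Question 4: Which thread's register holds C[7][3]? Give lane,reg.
r=7->g=7,rb=0  c=3->t=1,b0=1
L=7*4+1=29  i=0*2+1=1

29,1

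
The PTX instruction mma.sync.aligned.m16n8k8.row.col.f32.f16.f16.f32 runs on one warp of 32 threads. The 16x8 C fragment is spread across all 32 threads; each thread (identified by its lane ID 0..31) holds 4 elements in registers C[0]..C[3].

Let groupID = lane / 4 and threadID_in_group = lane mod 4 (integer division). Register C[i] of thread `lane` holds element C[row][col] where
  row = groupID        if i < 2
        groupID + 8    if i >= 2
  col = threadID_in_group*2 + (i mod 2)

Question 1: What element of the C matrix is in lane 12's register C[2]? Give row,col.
11,0

12: gid=3,tid=0
[2] (3+8,0*2+0) = (11,0)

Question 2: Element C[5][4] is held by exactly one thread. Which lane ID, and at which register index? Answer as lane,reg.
r=5->g=5,rb=0  c=4->t=2,b0=0
L=5*4+2=22  i=0*2+0=0

22,0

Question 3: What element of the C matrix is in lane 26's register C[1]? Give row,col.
26: G=6,T=2
[1] (6+0,2*2+1) = (6,5)

6,5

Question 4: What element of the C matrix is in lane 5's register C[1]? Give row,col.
1,3

5: grp=1,tig=1
[1] (1+0,1*2+1) = (1,3)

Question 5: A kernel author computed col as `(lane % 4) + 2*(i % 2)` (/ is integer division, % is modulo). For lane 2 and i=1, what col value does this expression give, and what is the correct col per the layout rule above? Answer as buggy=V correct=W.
`(lane % 4) + 2*(i % 2)`[2,1]->4
2: gid=0,tid=2
[1] (0+0,2*2+1) = (0,5)
col: 4 vs 5

buggy=4 correct=5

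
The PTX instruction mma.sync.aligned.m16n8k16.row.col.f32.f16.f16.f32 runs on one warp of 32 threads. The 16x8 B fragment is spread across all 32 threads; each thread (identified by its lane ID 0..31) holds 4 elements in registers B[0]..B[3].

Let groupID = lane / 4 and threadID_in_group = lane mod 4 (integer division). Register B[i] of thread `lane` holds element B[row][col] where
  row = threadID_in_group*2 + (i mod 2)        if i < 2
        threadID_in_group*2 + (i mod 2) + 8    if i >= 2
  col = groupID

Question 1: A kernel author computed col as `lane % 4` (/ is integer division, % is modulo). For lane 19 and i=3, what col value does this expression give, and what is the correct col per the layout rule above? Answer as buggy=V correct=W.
buggy=3 correct=4

`lane % 4`[19,3]=>3
lane 19=>19/4=4, 19 mod 4=3
i=3  r:2·3+1+8=>15  c:4
col: 3 vs 4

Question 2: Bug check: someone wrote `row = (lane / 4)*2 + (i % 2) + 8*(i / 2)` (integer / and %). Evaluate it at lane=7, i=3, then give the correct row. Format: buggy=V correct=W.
`(lane / 4)*2 + (i % 2) + 8*(i / 2)`[7,3]->11
L=7->g=7>>2=1, t=7&3=3
[3]->row 3·2+1+8=15  col g=1
row: 11 vs 15

buggy=11 correct=15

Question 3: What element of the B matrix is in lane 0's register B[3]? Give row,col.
0: grp=0,tig=0
[3] (0*2+1+8,0) = (9,0)

9,0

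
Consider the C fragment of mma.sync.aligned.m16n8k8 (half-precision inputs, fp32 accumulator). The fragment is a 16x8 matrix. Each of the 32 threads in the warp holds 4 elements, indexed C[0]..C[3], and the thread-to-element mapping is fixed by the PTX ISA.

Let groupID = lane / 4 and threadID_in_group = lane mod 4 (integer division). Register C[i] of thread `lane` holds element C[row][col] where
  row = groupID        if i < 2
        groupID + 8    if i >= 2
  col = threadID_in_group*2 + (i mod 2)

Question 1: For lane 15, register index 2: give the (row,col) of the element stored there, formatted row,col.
L=15→G=15>>2=3, T=15&3=3
[2]→row 3+8=11  col 3·2+0=6

11,6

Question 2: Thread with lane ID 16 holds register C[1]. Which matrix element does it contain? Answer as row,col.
lane 16: g=4 (16/4), t=0 (16%4)
i=1: r=4+0=4, c=0*2+1=1

4,1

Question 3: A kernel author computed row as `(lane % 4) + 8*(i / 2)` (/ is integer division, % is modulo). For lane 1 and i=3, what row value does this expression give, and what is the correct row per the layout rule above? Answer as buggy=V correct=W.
`(lane % 4) + 8*(i / 2)`[1,3]->9
1: g=0,t=1
[3] (0+8,1*2+1) = (8,3)
row: 9 vs 8

buggy=9 correct=8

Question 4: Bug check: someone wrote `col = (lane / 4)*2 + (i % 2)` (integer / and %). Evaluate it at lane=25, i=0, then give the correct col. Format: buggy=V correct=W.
buggy=12 correct=2

`(lane / 4)*2 + (i % 2)`[25,0]->12
L=25->g=25>>2=6, t=25&3=1
[0]->row 6+0=6  col 1·2+0=2
col: 12 vs 2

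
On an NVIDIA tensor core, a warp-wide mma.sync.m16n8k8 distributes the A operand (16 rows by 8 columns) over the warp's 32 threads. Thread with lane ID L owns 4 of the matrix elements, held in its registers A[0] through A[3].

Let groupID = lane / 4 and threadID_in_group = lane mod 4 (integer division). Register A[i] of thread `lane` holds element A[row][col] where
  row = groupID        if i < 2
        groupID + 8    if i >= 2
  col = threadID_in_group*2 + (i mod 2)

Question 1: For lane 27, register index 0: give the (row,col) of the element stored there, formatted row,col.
6,6

L=27→G=27>>2=6, T=27&3=3
[0]→row 6+0=6  col 3·2+0=6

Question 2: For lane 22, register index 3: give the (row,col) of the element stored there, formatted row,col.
13,5

lane 22: g=5 (22/4), t=2 (22%4)
i=3: r=5+8=13, c=2*2+1=5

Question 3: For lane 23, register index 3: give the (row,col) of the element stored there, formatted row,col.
L=23→G=23>>2=5, T=23&3=3
[3]→row 5+8=13  col 3·2+1=7

13,7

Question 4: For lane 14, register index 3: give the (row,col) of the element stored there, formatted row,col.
lane 14: gid=3 (14/4), tid=2 (14%4)
i=3: r=3+8=11, c=2*2+1=5

11,5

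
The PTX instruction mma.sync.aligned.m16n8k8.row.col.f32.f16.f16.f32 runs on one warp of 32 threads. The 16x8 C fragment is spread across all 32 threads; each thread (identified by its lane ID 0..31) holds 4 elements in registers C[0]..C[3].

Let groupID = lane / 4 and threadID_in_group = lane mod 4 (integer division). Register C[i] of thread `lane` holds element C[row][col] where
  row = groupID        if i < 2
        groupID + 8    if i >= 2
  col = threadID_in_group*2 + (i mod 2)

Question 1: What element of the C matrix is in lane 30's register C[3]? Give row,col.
L=30->g=30>>2=7, t=30&3=2
[3]->row 7+8=15  col 2·2+1=5

15,5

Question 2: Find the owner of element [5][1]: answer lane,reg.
r=5⇒gr=5,Rb=0  c=1⇒th=0,odd=1
L=5*4+0=20  i=0*2+1=1

20,1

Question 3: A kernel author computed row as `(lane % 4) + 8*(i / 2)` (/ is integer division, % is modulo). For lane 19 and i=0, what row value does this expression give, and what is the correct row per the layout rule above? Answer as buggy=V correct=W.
buggy=3 correct=4

`(lane % 4) + 8*(i / 2)`[19,0]=>3
lane 19=>19/4=4, 19 mod 4=3
i=0  r:4+0=>4  c:2·3+0=>6
row: 3 vs 4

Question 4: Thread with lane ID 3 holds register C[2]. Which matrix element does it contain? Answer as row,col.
lane 3: gr=0 (3/4), th=3 (3%4)
i=2: r=0+8=8, c=3*2+0=6

8,6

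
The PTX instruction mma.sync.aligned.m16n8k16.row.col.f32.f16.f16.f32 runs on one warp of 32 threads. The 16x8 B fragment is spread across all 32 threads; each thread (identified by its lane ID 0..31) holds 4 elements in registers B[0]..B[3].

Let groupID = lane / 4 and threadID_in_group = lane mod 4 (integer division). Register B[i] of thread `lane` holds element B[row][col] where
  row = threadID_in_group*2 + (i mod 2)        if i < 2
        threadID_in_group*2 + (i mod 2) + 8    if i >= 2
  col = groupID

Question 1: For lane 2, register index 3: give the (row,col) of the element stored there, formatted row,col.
lane 2->2/4=0, 2 mod 4=2
i=3  r:2·2+1+8->13  c:0

13,0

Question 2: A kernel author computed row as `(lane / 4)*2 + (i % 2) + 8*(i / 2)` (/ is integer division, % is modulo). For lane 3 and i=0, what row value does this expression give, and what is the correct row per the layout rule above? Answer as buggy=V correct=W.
`(lane / 4)*2 + (i % 2) + 8*(i / 2)`[3,0]→0
L=3→G=3>>2=0, T=3&3=3
[0]→row 3·2+0+0=6  col G=0
row: 0 vs 6

buggy=0 correct=6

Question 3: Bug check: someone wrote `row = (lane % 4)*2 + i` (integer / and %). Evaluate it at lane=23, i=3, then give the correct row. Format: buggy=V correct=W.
`(lane % 4)*2 + i`[23,3]->9
L=23->gid=23>>2=5, tid=23&3=3
[3]->row 3·2+1+8=15  col gid=5
row: 9 vs 15

buggy=9 correct=15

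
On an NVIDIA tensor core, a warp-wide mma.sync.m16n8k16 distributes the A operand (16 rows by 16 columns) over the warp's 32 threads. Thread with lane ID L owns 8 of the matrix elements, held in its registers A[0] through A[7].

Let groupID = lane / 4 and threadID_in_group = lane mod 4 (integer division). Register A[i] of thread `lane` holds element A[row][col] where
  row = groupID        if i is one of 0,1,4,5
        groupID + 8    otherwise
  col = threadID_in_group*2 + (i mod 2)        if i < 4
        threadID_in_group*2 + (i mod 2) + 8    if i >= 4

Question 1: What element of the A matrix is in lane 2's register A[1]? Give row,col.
2: grp=0,tig=2
[1] (0+0,2*2+1+0) = (0,5)

0,5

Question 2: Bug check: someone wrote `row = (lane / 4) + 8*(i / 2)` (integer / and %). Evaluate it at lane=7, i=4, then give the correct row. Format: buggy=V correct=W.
buggy=17 correct=1

`(lane / 4) + 8*(i / 2)`[7,4]->17
lane 7->7/4=1, 7 mod 4=3
i=4  r:1+0->1  c:2·3+0+8->14
row: 17 vs 1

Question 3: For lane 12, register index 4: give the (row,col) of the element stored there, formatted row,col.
L=12->g=12>>2=3, t=12&3=0
[4]->row 3+0=3  col 0·2+0+8=8

3,8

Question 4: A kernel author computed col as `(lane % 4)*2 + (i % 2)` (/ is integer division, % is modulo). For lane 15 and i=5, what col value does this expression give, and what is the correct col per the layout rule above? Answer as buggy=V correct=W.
`(lane % 4)*2 + (i % 2)`[15,5]→7
lane 15: G=3 (15/4), T=3 (15%4)
i=5: r=3+0=3, c=3*2+1+8=15
col: 7 vs 15

buggy=7 correct=15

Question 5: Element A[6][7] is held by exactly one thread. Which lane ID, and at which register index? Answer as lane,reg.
27,1

r: 6->gid=6,r8=0  c: 7->c8=0,tid=3,i&1=1
L=6*4+3=27  i=0*4+0*2+1=1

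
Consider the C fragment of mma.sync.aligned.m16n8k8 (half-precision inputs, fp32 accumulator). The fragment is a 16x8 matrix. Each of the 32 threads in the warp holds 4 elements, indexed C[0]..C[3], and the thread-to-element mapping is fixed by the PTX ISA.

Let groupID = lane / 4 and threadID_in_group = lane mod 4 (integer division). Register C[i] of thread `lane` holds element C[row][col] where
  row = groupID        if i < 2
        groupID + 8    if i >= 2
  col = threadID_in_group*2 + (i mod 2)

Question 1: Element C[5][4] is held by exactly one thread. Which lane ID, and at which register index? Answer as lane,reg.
r: 5->gid=5,r8=0  c: 4->tid=2,i&1=0
L=5*4+2=22  i=0*2+0=0

22,0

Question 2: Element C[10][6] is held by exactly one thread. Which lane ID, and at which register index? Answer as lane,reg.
r: 10->gid=2,r8=1  c: 6->tid=3,i&1=0
L=2*4+3=11  i=1*2+0=2

11,2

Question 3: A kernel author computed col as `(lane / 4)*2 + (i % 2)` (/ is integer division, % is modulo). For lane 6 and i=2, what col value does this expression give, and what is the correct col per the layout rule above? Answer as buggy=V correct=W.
buggy=2 correct=4

`(lane / 4)*2 + (i % 2)`[6,2]=>2
L=6=>grp=6>>2=1, tig=6&3=2
[2]=>row 1+8=9  col 2·2+0=4
col: 2 vs 4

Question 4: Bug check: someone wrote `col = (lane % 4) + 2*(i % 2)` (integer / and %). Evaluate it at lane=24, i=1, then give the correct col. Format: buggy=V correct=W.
buggy=2 correct=1

`(lane % 4) + 2*(i % 2)`[24,1]=>2
lane 24: grp=6 (24/4), tig=0 (24%4)
i=1: r=6+0=6, c=0*2+1=1
col: 2 vs 1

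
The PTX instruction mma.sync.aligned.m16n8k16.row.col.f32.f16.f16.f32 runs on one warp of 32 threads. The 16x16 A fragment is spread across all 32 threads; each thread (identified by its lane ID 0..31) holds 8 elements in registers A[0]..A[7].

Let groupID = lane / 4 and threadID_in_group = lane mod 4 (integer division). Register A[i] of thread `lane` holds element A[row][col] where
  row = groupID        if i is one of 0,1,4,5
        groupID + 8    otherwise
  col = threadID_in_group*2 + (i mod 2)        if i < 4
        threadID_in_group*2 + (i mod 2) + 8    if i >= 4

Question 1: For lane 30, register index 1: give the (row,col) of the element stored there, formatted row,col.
lane 30: g=7 (30/4), t=2 (30%4)
i=1: r=7+0=7, c=2*2+1+0=5

7,5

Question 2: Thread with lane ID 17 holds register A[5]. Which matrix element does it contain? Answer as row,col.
lane 17⇒17/4=4, 17 mod 4=1
i=5  r:4+0⇒4  c:2·1+1+8⇒11

4,11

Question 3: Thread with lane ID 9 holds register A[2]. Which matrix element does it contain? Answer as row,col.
9: gid=2,tid=1
[2] (2+8,1*2+0+0) = (10,2)

10,2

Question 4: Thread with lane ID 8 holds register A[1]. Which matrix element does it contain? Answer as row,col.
2,1

8: grp=2,tig=0
[1] (2+0,0*2+1+0) = (2,1)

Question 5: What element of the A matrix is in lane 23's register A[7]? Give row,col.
lane 23: G=5 (23/4), T=3 (23%4)
i=7: r=5+8=13, c=3*2+1+8=15

13,15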